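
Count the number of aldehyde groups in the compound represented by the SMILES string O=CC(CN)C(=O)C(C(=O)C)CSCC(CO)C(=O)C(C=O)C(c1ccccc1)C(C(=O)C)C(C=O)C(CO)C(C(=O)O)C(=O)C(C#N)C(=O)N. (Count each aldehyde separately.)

3

terminal –CHO: carbonyl C bonded to H and C → aldehyde.
pendant –CH2NH2: N on sp³ C, no adjacent C=O → amine.
–C(=O)– with carbon on both sides → ketone.
pendant –COCH3: carbonyl C bonded to two carbons → ketone.
C–S–C linkage → sulfide (thioether).
pendant –CH2OH on an sp³ backbone C → alcohol.
–C(=O)– with carbon on both sides → ketone.
pendant –CHO: carbonyl C bonded to C and H → aldehyde.
pendant –C6H5: benzene ring → arene.
pendant –COCH3: carbonyl C bonded to two carbons → ketone.
pendant –CHO: carbonyl C bonded to C and H → aldehyde.
pendant –CH2OH on an sp³ backbone C → alcohol.
pendant –COOH: carbonyl C bonded to C and –OH → carboxylic acid.
–C(=O)– with carbon on both sides → ketone.
pendant –C≡N: nitrile.
–C(=O)NH2: carbonyl C bonded to C and to N → amide (the N is not a separate amine).
Aldehyde appears at: OHC, CH(CHO), CH(CHO) → 3.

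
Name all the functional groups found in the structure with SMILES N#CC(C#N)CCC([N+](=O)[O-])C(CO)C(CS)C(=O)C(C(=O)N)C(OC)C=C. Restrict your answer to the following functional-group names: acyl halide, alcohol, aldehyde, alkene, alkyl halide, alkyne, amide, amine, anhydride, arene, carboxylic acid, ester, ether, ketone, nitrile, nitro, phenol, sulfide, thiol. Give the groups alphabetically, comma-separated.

Working along the chain:
  N≡C: N≡C–: carbon triple-bonded to nitrogen → nitrile.
  CH(CN): pendant –C≡N: nitrile.
  CH(NO2): –NO2 on an sp³ carbon → nitro (the N=O is not a carbonyl).
  CH(CH2OH): pendant –CH2OH on an sp³ backbone C → alcohol.
  CH(CH2SH): pendant –CH2SH → thiol.
  CO: –C(=O)– with carbon on both sides → ketone.
  CH(CONH2): pendant –CONH2: carbonyl C bonded to C and N → amide.
  CH(OCH3): pendant –OCH3: C–O–C with sp³ C, no adjacent C=O → ether.
  CH=CH2: C=C double bond → alkene.

alcohol, alkene, amide, ether, ketone, nitrile, nitro, thiol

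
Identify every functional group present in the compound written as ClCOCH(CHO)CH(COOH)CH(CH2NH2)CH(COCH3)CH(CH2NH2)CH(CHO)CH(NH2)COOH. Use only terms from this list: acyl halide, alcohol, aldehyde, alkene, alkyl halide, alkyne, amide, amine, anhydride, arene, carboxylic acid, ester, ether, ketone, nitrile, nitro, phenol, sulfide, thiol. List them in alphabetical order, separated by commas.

Taking each segment in turn:
  ClCO: –C(=O)Cl: carbonyl C bonded to C and to a halogen → acyl halide (not alkyl halide).
  CH(CHO): pendant –CHO: carbonyl C bonded to C and H → aldehyde.
  CH(COOH): pendant –COOH: carbonyl C bonded to C and –OH → carboxylic acid.
  CH(CH2NH2): pendant –CH2NH2: N on sp³ C, no adjacent C=O → amine.
  CH(COCH3): pendant –COCH3: carbonyl C bonded to two carbons → ketone.
  CH(CH2NH2): pendant –CH2NH2: N on sp³ C, no adjacent C=O → amine.
  CH(CHO): pendant –CHO: carbonyl C bonded to C and H → aldehyde.
  CH(NH2): –NH2 on an sp³ carbon with no adjacent C=O → amine.
  COOH: –COOH: carbonyl C bonded to –OH and C → carboxylic acid (the –OH is not a separate alcohol).

acyl halide, aldehyde, amine, carboxylic acid, ketone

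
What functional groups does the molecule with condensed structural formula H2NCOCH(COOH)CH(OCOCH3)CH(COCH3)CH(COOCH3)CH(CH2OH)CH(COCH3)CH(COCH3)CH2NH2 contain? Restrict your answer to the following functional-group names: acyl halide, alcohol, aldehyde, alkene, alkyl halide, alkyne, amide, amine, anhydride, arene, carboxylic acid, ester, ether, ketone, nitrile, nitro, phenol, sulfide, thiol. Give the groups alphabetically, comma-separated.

alcohol, amide, amine, carboxylic acid, ester, ketone

Working along the chain:
  H2NCO: –C(=O)NH2: carbonyl C bonded to C and to N → amide (the N is not a separate amine).
  CH(COOH): pendant –COOH: carbonyl C bonded to C and –OH → carboxylic acid.
  CH(OCOCH3): pendant –OC(=O)CH3: an acyloxy group → ester.
  CH(COCH3): pendant –COCH3: carbonyl C bonded to two carbons → ketone.
  CH(COOCH3): pendant –COOCH3: carbonyl C bonded to C and –OCH3 → ester.
  CH(CH2OH): pendant –CH2OH on an sp³ backbone C → alcohol.
  CH(COCH3): pendant –COCH3: carbonyl C bonded to two carbons → ketone.
  CH(COCH3): pendant –COCH3: carbonyl C bonded to two carbons → ketone.
  CH2NH2: –NH2 on an sp³ carbon with no adjacent C=O → amine.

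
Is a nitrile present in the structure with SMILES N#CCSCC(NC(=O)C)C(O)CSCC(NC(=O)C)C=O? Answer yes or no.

yes

Working along the chain:
  N≡C: N≡C–: carbon triple-bonded to nitrogen → nitrile.
  CH2SCH2: C–S–C linkage → sulfide (thioether).
  CH(NHCOCH3): pendant –NHC(=O)CH3: N bonded to a carbonyl → amide (not amine).
  CH(OH): –OH on an sp³ carbon → alcohol (secondary).
  CH2SCH2: C–S–C linkage → sulfide (thioether).
  CH(NHCOCH3): pendant –NHC(=O)CH3: N bonded to a carbonyl → amide (not amine).
  CHO: terminal –CHO: carbonyl C bonded to H and C → aldehyde.
The N≡C segment supplies the nitrile: N≡C–: carbon triple-bonded to nitrogen → nitrile.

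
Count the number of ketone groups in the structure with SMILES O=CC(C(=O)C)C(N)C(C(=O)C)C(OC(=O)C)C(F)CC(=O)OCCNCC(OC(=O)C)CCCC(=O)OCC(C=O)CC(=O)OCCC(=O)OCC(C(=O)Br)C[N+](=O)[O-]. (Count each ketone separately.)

Taking each segment in turn:
  OHC: terminal –CHO: carbonyl C bonded to H and C → aldehyde.
  CH(COCH3): pendant –COCH3: carbonyl C bonded to two carbons → ketone.
  CH(NH2): –NH2 on an sp³ carbon with no adjacent C=O → amine.
  CH(COCH3): pendant –COCH3: carbonyl C bonded to two carbons → ketone.
  CH(OCOCH3): pendant –OC(=O)CH3: an acyloxy group → ester.
  CH(F): halogen on an sp³ carbon → alkyl halide.
  CH2COOCH2: –C(=O)–O–C with C on the carbonyl side → ester.
  CH2NHCH2: C–N–C with sp³ carbons and no adjacent C=O → amine (secondary).
  CH(OCOCH3): pendant –OC(=O)CH3: an acyloxy group → ester.
  CH2COOCH2: –C(=O)–O–C with C on the carbonyl side → ester.
  CH(CHO): pendant –CHO: carbonyl C bonded to C and H → aldehyde.
  CH2COOCH2: –C(=O)–O–C with C on the carbonyl side → ester.
  CH2COOCH2: –C(=O)–O–C with C on the carbonyl side → ester.
  CH(COBr): pendant –C(=O)X: carbonyl C bonded to C and halogen → acyl halide.
  CH2NO2: –NO2 on carbon → nitro group.
Ketone appears at: CH(COCH3), CH(COCH3) → 2.

2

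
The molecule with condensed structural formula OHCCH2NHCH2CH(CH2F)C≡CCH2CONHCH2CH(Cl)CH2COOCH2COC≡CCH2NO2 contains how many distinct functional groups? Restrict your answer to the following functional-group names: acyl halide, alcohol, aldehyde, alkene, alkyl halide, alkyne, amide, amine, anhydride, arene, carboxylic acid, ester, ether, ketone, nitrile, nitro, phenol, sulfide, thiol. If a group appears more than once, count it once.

8

terminal –CHO: carbonyl C bonded to H and C → aldehyde.
C–N–C with sp³ carbons and no adjacent C=O → amine (secondary).
pendant –CH2X: halogen on sp³ carbon → alkyl halide.
C≡C triple bond → alkyne.
–C(=O)–N– linkage → amide (the N is not an amine).
halogen on an sp³ carbon → alkyl halide.
–C(=O)–O–C with C on the carbonyl side → ester.
–C(=O)– with carbon on both sides → ketone.
C≡C triple bond → alkyne.
–NO2 on carbon → nitro group.
Distinct types present: aldehyde, alkyl halide, alkyne, amide, amine, ester, ketone, nitro.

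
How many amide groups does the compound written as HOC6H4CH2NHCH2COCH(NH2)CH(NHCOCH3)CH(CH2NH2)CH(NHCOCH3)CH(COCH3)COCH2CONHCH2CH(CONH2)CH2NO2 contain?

4

–OH attached directly to an aromatic ring → phenol (not alcohol); the ring itself is an arene.
C–N–C with sp³ carbons and no adjacent C=O → amine (secondary).
–C(=O)– with carbon on both sides → ketone.
–NH2 on an sp³ carbon with no adjacent C=O → amine.
pendant –NHC(=O)CH3: N bonded to a carbonyl → amide (not amine).
pendant –CH2NH2: N on sp³ C, no adjacent C=O → amine.
pendant –NHC(=O)CH3: N bonded to a carbonyl → amide (not amine).
pendant –COCH3: carbonyl C bonded to two carbons → ketone.
–C(=O)– with carbon on both sides → ketone.
–C(=O)–N– linkage → amide (the N is not an amine).
pendant –CONH2: carbonyl C bonded to C and N → amide.
–NO2 on carbon → nitro group.
Amide appears at: CH(NHCOCH3), CH(NHCOCH3), CH2CONHCH2, CH(CONH2) → 4.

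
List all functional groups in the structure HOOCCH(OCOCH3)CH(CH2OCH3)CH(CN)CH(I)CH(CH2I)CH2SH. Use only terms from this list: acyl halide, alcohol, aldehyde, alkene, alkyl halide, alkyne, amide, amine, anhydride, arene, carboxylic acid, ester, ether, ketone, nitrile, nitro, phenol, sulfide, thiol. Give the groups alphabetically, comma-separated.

Reading the structure from left to right:
  HOOC: –COOH: carbonyl C bonded to –OH and C → carboxylic acid (the –OH is not a separate alcohol).
  CH(OCOCH3): pendant –OC(=O)CH3: an acyloxy group → ester.
  CH(CH2OCH3): pendant –CH2OCH3: C–O–C linkage → ether.
  CH(CN): pendant –C≡N: nitrile.
  CH(I): halogen on an sp³ carbon → alkyl halide.
  CH(CH2I): pendant –CH2X: halogen on sp³ carbon → alkyl halide.
  CH2SH: –SH on an sp³ carbon → thiol.

alkyl halide, carboxylic acid, ester, ether, nitrile, thiol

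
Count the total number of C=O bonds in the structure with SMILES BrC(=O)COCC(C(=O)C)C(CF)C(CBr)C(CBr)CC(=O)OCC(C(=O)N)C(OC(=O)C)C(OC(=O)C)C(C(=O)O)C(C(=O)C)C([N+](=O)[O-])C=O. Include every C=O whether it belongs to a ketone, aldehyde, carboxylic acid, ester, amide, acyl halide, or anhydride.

9

BrCO: acyl halide, 1 C=O (running total 1).
CH(COCH3): ketone, 1 C=O (running total 2).
CH2COOCH2: ester, 1 C=O (running total 3).
CH(CONH2): amide, 1 C=O (running total 4).
CH(OCOCH3): ester, 1 C=O (running total 5).
CH(OCOCH3): ester, 1 C=O (running total 6).
CH(COOH): carboxylic acid, 1 C=O (running total 7).
CH(COCH3): ketone, 1 C=O (running total 8).
CHO: aldehyde, 1 C=O (running total 9).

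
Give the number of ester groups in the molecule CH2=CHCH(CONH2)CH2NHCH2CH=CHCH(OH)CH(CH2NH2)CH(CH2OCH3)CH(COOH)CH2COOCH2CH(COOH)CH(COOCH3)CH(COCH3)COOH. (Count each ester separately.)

2

C=C double bond → alkene.
pendant –CONH2: carbonyl C bonded to C and N → amide.
C–N–C with sp³ carbons and no adjacent C=O → amine (secondary).
C=C double bond → alkene.
–OH on an sp³ carbon → alcohol (secondary).
pendant –CH2NH2: N on sp³ C, no adjacent C=O → amine.
pendant –CH2OCH3: C–O–C linkage → ether.
pendant –COOH: carbonyl C bonded to C and –OH → carboxylic acid.
–C(=O)–O–C with C on the carbonyl side → ester.
pendant –COOH: carbonyl C bonded to C and –OH → carboxylic acid.
pendant –COOCH3: carbonyl C bonded to C and –OCH3 → ester.
pendant –COCH3: carbonyl C bonded to two carbons → ketone.
–COOH: carbonyl C bonded to –OH and C → carboxylic acid (the –OH is not a separate alcohol).
Ester appears at: CH2COOCH2, CH(COOCH3) → 2.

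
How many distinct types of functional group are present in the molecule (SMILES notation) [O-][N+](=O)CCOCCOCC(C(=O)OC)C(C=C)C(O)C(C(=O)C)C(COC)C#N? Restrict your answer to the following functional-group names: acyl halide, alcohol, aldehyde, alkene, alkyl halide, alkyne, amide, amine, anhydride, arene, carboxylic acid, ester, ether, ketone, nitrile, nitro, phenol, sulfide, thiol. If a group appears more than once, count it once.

7

–NO2 on carbon → nitro group.
C–O–C with sp³ carbons on both sides and no adjacent C=O → ether.
C–O–C with sp³ carbons on both sides and no adjacent C=O → ether.
pendant –COOCH3: carbonyl C bonded to C and –OCH3 → ester.
pendant –CH=CH2: C=C double bond → alkene.
–OH on an sp³ carbon → alcohol (secondary).
pendant –COCH3: carbonyl C bonded to two carbons → ketone.
pendant –CH2OCH3: C–O–C linkage → ether.
–C≡N: carbon triple-bonded to nitrogen → nitrile.
Distinct types present: alcohol, alkene, ester, ether, ketone, nitrile, nitro.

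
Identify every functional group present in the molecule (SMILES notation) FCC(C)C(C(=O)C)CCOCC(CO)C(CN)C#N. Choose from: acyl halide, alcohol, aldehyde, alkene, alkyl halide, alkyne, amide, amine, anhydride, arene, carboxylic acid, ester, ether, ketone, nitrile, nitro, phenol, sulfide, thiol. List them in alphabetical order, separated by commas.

halogen on an sp³ carbon → alkyl halide.
pendant –COCH3: carbonyl C bonded to two carbons → ketone.
C–O–C with sp³ carbons on both sides and no adjacent C=O → ether.
pendant –CH2OH on an sp³ backbone C → alcohol.
pendant –CH2NH2: N on sp³ C, no adjacent C=O → amine.
–C≡N: carbon triple-bonded to nitrogen → nitrile.

alcohol, alkyl halide, amine, ether, ketone, nitrile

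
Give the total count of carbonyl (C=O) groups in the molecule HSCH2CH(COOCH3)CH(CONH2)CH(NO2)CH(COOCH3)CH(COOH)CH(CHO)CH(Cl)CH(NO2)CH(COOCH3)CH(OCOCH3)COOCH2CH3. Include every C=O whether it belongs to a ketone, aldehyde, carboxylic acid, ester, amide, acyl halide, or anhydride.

8

CH(COOCH3): ester, 1 C=O (running total 1).
CH(CONH2): amide, 1 C=O (running total 2).
CH(COOCH3): ester, 1 C=O (running total 3).
CH(COOH): carboxylic acid, 1 C=O (running total 4).
CH(CHO): aldehyde, 1 C=O (running total 5).
CH(COOCH3): ester, 1 C=O (running total 6).
CH(OCOCH3): ester, 1 C=O (running total 7).
COOCH2CH3: ester, 1 C=O (running total 8).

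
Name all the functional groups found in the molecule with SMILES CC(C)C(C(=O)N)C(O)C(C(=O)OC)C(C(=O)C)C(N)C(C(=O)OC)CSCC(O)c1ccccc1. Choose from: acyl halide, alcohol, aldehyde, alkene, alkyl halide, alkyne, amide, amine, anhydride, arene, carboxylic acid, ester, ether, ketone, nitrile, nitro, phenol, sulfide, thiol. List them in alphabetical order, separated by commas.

alcohol, amide, amine, arene, ester, ketone, sulfide

Taking each segment in turn:
  CH(CONH2): pendant –CONH2: carbonyl C bonded to C and N → amide.
  CH(OH): –OH on an sp³ carbon → alcohol (secondary).
  CH(COOCH3): pendant –COOCH3: carbonyl C bonded to C and –OCH3 → ester.
  CH(COCH3): pendant –COCH3: carbonyl C bonded to two carbons → ketone.
  CH(NH2): –NH2 on an sp³ carbon with no adjacent C=O → amine.
  CH(COOCH3): pendant –COOCH3: carbonyl C bonded to C and –OCH3 → ester.
  CH2SCH2: C–S–C linkage → sulfide (thioether).
  CH(OH): –OH on an sp³ carbon → alcohol (secondary).
  C6H5: –C6H5 phenyl ring → arene.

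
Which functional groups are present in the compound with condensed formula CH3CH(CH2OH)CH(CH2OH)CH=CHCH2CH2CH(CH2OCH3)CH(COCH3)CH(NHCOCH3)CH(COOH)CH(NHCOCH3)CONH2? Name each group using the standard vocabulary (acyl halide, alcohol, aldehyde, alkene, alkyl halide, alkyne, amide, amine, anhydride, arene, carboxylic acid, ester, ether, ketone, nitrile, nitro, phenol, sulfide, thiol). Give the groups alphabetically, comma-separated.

Reading the structure from left to right:
  CH(CH2OH): pendant –CH2OH on an sp³ backbone C → alcohol.
  CH(CH2OH): pendant –CH2OH on an sp³ backbone C → alcohol.
  CH=CH: C=C double bond → alkene.
  CH(CH2OCH3): pendant –CH2OCH3: C–O–C linkage → ether.
  CH(COCH3): pendant –COCH3: carbonyl C bonded to two carbons → ketone.
  CH(NHCOCH3): pendant –NHC(=O)CH3: N bonded to a carbonyl → amide (not amine).
  CH(COOH): pendant –COOH: carbonyl C bonded to C and –OH → carboxylic acid.
  CH(NHCOCH3): pendant –NHC(=O)CH3: N bonded to a carbonyl → amide (not amine).
  CONH2: –C(=O)NH2: carbonyl C bonded to C and to N → amide (the N is not a separate amine).

alcohol, alkene, amide, carboxylic acid, ether, ketone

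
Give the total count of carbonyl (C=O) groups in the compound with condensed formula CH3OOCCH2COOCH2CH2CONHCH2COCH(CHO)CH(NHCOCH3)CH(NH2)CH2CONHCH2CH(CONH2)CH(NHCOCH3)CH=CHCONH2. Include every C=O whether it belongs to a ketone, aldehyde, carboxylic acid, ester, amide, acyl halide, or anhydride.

CH3OOC: ester, 1 C=O (running total 1).
CH2COOCH2: ester, 1 C=O (running total 2).
CH2CONHCH2: amide, 1 C=O (running total 3).
CO: ketone, 1 C=O (running total 4).
CH(CHO): aldehyde, 1 C=O (running total 5).
CH(NHCOCH3): amide, 1 C=O (running total 6).
CH2CONHCH2: amide, 1 C=O (running total 7).
CH(CONH2): amide, 1 C=O (running total 8).
CH(NHCOCH3): amide, 1 C=O (running total 9).
CONH2: amide, 1 C=O (running total 10).

10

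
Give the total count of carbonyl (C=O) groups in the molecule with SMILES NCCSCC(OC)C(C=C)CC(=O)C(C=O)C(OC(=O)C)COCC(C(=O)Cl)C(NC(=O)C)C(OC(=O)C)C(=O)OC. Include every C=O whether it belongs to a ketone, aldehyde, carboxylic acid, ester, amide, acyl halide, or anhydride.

7

CO: ketone, 1 C=O (running total 1).
CH(CHO): aldehyde, 1 C=O (running total 2).
CH(OCOCH3): ester, 1 C=O (running total 3).
CH(COCl): acyl halide, 1 C=O (running total 4).
CH(NHCOCH3): amide, 1 C=O (running total 5).
CH(OCOCH3): ester, 1 C=O (running total 6).
COOCH3: ester, 1 C=O (running total 7).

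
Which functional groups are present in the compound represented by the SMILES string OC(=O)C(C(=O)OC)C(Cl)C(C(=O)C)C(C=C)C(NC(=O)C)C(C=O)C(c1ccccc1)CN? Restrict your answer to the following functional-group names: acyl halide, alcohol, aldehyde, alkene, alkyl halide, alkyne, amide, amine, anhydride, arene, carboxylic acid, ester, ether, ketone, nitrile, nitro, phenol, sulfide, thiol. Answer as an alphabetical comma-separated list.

Taking each segment in turn:
  HOOC: –COOH: carbonyl C bonded to –OH and C → carboxylic acid (the –OH is not a separate alcohol).
  CH(COOCH3): pendant –COOCH3: carbonyl C bonded to C and –OCH3 → ester.
  CH(Cl): halogen on an sp³ carbon → alkyl halide.
  CH(COCH3): pendant –COCH3: carbonyl C bonded to two carbons → ketone.
  CH(CH=CH2): pendant –CH=CH2: C=C double bond → alkene.
  CH(NHCOCH3): pendant –NHC(=O)CH3: N bonded to a carbonyl → amide (not amine).
  CH(CHO): pendant –CHO: carbonyl C bonded to C and H → aldehyde.
  CH(C6H5): pendant –C6H5: benzene ring → arene.
  CH2NH2: –NH2 on an sp³ carbon with no adjacent C=O → amine.

aldehyde, alkene, alkyl halide, amide, amine, arene, carboxylic acid, ester, ketone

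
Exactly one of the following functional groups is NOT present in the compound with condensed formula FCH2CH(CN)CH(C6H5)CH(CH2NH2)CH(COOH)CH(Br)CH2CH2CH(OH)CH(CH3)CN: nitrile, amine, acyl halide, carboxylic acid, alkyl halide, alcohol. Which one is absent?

acyl halide

nitrile: present (CH(CN) — pendant –C≡N: nitrile).
alkyl halide: present (FCH2 — halogen on an sp³ carbon → alkyl halide).
amine: present (CH(CH2NH2) — pendant –CH2NH2: N on sp³ C, no adjacent C=O → amine).
alcohol: present (CH(OH) — –OH on an sp³ carbon → alcohol (secondary)).
carboxylic acid: present (CH(COOH) — pendant –COOH: carbonyl C bonded to C and –OH → carboxylic acid).
acyl halide: no segment matches this pattern.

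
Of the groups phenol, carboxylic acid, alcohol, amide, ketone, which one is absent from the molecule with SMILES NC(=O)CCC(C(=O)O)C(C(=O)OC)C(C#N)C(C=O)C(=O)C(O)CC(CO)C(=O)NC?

amide: present (H2NCO — –C(=O)NH2: carbonyl C bonded to C and to N → amide (the N is not a separate amine)).
carboxylic acid: present (CH(COOH) — pendant –COOH: carbonyl C bonded to C and –OH → carboxylic acid).
ketone: present (CO — –C(=O)– with carbon on both sides → ketone).
alcohol: present (CH(OH) — –OH on an sp³ carbon → alcohol (secondary)).
phenol: absent. In each of CH(OH) and CH(CH2OH), the –OH is on an sp³ carbon, not on an aromatic ring, so it is an alcohol.

phenol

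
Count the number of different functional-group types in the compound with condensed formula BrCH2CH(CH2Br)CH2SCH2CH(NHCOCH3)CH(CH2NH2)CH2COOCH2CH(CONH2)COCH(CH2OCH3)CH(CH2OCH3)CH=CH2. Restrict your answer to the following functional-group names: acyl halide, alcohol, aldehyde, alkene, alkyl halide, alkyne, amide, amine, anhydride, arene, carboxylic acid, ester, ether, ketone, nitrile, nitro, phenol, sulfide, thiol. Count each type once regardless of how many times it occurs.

8

Reading the structure from left to right:
  BrCH2: halogen on an sp³ carbon → alkyl halide.
  CH(CH2Br): pendant –CH2X: halogen on sp³ carbon → alkyl halide.
  CH2SCH2: C–S–C linkage → sulfide (thioether).
  CH(NHCOCH3): pendant –NHC(=O)CH3: N bonded to a carbonyl → amide (not amine).
  CH(CH2NH2): pendant –CH2NH2: N on sp³ C, no adjacent C=O → amine.
  CH2COOCH2: –C(=O)–O–C with C on the carbonyl side → ester.
  CH(CONH2): pendant –CONH2: carbonyl C bonded to C and N → amide.
  CO: –C(=O)– with carbon on both sides → ketone.
  CH(CH2OCH3): pendant –CH2OCH3: C–O–C linkage → ether.
  CH(CH2OCH3): pendant –CH2OCH3: C–O–C linkage → ether.
  CH=CH2: C=C double bond → alkene.
Distinct types present: alkene, alkyl halide, amide, amine, ester, ether, ketone, sulfide.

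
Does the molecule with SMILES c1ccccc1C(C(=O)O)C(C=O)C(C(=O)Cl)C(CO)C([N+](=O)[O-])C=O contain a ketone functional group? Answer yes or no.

no

Reading the structure from left to right:
  C6H5: C6H5– phenyl ring → arene.
  CH(COOH): pendant –COOH: carbonyl C bonded to C and –OH → carboxylic acid.
  CH(CHO): pendant –CHO: carbonyl C bonded to C and H → aldehyde.
  CH(COCl): pendant –C(=O)X: carbonyl C bonded to C and halogen → acyl halide.
  CH(CH2OH): pendant –CH2OH on an sp³ backbone C → alcohol.
  CH(NO2): –NO2 on an sp³ carbon → nitro (the N=O is not a carbonyl).
  CHO: terminal –CHO: carbonyl C bonded to H and C → aldehyde.
In CH(COOH), the C=O bears an –OH, making it a carboxylic acid rather than a ketone. In each of CH(CHO) and CHO, the carbonyl carbon carries an H, so it is an aldehyde, not a ketone. In CH(COCl), the C=O is bonded to a halogen, which defines an acyl halide, not a ketone.
The groups actually present are: acyl halide, alcohol, aldehyde, arene, carboxylic acid, nitro.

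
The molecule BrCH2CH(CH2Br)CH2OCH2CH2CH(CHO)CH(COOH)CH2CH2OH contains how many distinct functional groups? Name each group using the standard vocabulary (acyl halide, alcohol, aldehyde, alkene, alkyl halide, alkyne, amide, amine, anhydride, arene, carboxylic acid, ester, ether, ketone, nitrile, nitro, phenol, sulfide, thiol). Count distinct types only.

5

Reading the structure from left to right:
  BrCH2: halogen on an sp³ carbon → alkyl halide.
  CH(CH2Br): pendant –CH2X: halogen on sp³ carbon → alkyl halide.
  CH2OCH2: C–O–C with sp³ carbons on both sides and no adjacent C=O → ether.
  CH(CHO): pendant –CHO: carbonyl C bonded to C and H → aldehyde.
  CH(COOH): pendant –COOH: carbonyl C bonded to C and –OH → carboxylic acid.
  CH2OH: –OH on an sp³ carbon → alcohol.
Distinct types present: alcohol, aldehyde, alkyl halide, carboxylic acid, ether.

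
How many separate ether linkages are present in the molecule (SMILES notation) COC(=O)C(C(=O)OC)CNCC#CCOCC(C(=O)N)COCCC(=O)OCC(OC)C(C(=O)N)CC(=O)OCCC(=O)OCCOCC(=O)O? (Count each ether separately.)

Reading the structure from left to right:
  CH3OOC: CH3O–C(=O)–: carbonyl C bonded to C and to –OCH3 → ester (not ketone + ether).
  CH(COOCH3): pendant –COOCH3: carbonyl C bonded to C and –OCH3 → ester.
  CH2NHCH2: C–N–C with sp³ carbons and no adjacent C=O → amine (secondary).
  C≡C: C≡C triple bond → alkyne.
  CH2OCH2: C–O–C with sp³ carbons on both sides and no adjacent C=O → ether.
  CH(CONH2): pendant –CONH2: carbonyl C bonded to C and N → amide.
  CH2OCH2: C–O–C with sp³ carbons on both sides and no adjacent C=O → ether.
  CH2COOCH2: –C(=O)–O–C with C on the carbonyl side → ester.
  CH(OCH3): pendant –OCH3: C–O–C with sp³ C, no adjacent C=O → ether.
  CH(CONH2): pendant –CONH2: carbonyl C bonded to C and N → amide.
  CH2COOCH2: –C(=O)–O–C with C on the carbonyl side → ester.
  CH2COOCH2: –C(=O)–O–C with C on the carbonyl side → ester.
  CH2OCH2: C–O–C with sp³ carbons on both sides and no adjacent C=O → ether.
  COOH: –COOH: carbonyl C bonded to –OH and C → carboxylic acid (the –OH is not a separate alcohol).
Ether appears at: CH2OCH2, CH2OCH2, CH(OCH3), CH2OCH2 → 4.

4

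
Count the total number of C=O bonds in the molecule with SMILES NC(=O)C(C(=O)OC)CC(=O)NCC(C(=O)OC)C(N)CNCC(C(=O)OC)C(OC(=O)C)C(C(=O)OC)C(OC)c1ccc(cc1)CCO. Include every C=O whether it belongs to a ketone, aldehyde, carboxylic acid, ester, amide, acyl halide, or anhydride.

H2NCO: amide, 1 C=O (running total 1).
CH(COOCH3): ester, 1 C=O (running total 2).
CH2CONHCH2: amide, 1 C=O (running total 3).
CH(COOCH3): ester, 1 C=O (running total 4).
CH(COOCH3): ester, 1 C=O (running total 5).
CH(OCOCH3): ester, 1 C=O (running total 6).
CH(COOCH3): ester, 1 C=O (running total 7).

7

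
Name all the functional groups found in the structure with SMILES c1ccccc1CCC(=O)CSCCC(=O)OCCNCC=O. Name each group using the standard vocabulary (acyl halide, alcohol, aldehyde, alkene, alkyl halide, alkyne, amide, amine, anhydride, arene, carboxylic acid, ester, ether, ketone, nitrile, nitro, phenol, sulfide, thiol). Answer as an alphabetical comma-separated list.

aldehyde, amine, arene, ester, ketone, sulfide

Working along the chain:
  C6H5: C6H5– phenyl ring → arene.
  CO: –C(=O)– with carbon on both sides → ketone.
  CH2SCH2: C–S–C linkage → sulfide (thioether).
  CH2COOCH2: –C(=O)–O–C with C on the carbonyl side → ester.
  CH2NHCH2: C–N–C with sp³ carbons and no adjacent C=O → amine (secondary).
  CHO: terminal –CHO: carbonyl C bonded to H and C → aldehyde.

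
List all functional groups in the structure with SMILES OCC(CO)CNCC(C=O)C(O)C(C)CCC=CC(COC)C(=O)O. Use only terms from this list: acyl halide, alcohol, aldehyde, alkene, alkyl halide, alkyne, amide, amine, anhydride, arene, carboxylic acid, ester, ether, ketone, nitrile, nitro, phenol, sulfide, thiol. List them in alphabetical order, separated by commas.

Reading the structure from left to right:
  HOCH2: HO– on an sp³ carbon → alcohol.
  CH(CH2OH): pendant –CH2OH on an sp³ backbone C → alcohol.
  CH2NHCH2: C–N–C with sp³ carbons and no adjacent C=O → amine (secondary).
  CH(CHO): pendant –CHO: carbonyl C bonded to C and H → aldehyde.
  CH(OH): –OH on an sp³ carbon → alcohol (secondary).
  CH=CH: C=C double bond → alkene.
  CH(CH2OCH3): pendant –CH2OCH3: C–O–C linkage → ether.
  COOH: –COOH: carbonyl C bonded to –OH and C → carboxylic acid (the –OH is not a separate alcohol).

alcohol, aldehyde, alkene, amine, carboxylic acid, ether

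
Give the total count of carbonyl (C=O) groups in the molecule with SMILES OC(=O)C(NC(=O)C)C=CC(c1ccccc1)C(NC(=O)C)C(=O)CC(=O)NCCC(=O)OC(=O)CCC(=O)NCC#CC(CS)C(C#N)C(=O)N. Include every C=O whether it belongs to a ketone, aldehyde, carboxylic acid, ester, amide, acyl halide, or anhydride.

HOOC: carboxylic acid, 1 C=O (running total 1).
CH(NHCOCH3): amide, 1 C=O (running total 2).
CH(NHCOCH3): amide, 1 C=O (running total 3).
CO: ketone, 1 C=O (running total 4).
CH2CONHCH2: amide, 1 C=O (running total 5).
CH2CO-O-COCH2: anhydride, 2 C=O (running total 7).
CH2CONHCH2: amide, 1 C=O (running total 8).
CONH2: amide, 1 C=O (running total 9).

9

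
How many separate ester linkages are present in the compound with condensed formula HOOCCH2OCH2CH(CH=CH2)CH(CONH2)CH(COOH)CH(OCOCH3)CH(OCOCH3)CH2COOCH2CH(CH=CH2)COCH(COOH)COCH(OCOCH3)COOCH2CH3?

5

Reading the structure from left to right:
  HOOC: –COOH: carbonyl C bonded to –OH and C → carboxylic acid (the –OH is not a separate alcohol).
  CH2OCH2: C–O–C with sp³ carbons on both sides and no adjacent C=O → ether.
  CH(CH=CH2): pendant –CH=CH2: C=C double bond → alkene.
  CH(CONH2): pendant –CONH2: carbonyl C bonded to C and N → amide.
  CH(COOH): pendant –COOH: carbonyl C bonded to C and –OH → carboxylic acid.
  CH(OCOCH3): pendant –OC(=O)CH3: an acyloxy group → ester.
  CH(OCOCH3): pendant –OC(=O)CH3: an acyloxy group → ester.
  CH2COOCH2: –C(=O)–O–C with C on the carbonyl side → ester.
  CH(CH=CH2): pendant –CH=CH2: C=C double bond → alkene.
  CO: –C(=O)– with carbon on both sides → ketone.
  CH(COOH): pendant –COOH: carbonyl C bonded to C and –OH → carboxylic acid.
  CO: –C(=O)– with carbon on both sides → ketone.
  CH(OCOCH3): pendant –OC(=O)CH3: an acyloxy group → ester.
  COOCH2CH3: –C(=O)OCH2CH3: carbonyl C bonded to C and to –OEt → ester.
Ester appears at: CH(OCOCH3), CH(OCOCH3), CH2COOCH2, CH(OCOCH3), COOCH2CH3 → 5.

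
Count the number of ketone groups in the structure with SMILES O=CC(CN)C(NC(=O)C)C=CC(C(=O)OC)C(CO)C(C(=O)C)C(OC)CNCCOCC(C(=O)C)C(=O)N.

2

Reading the structure from left to right:
  OHC: terminal –CHO: carbonyl C bonded to H and C → aldehyde.
  CH(CH2NH2): pendant –CH2NH2: N on sp³ C, no adjacent C=O → amine.
  CH(NHCOCH3): pendant –NHC(=O)CH3: N bonded to a carbonyl → amide (not amine).
  CH=CH: C=C double bond → alkene.
  CH(COOCH3): pendant –COOCH3: carbonyl C bonded to C and –OCH3 → ester.
  CH(CH2OH): pendant –CH2OH on an sp³ backbone C → alcohol.
  CH(COCH3): pendant –COCH3: carbonyl C bonded to two carbons → ketone.
  CH(OCH3): pendant –OCH3: C–O–C with sp³ C, no adjacent C=O → ether.
  CH2NHCH2: C–N–C with sp³ carbons and no adjacent C=O → amine (secondary).
  CH2OCH2: C–O–C with sp³ carbons on both sides and no adjacent C=O → ether.
  CH(COCH3): pendant –COCH3: carbonyl C bonded to two carbons → ketone.
  CONH2: –C(=O)NH2: carbonyl C bonded to C and to N → amide (the N is not a separate amine).
Ketone appears at: CH(COCH3), CH(COCH3) → 2.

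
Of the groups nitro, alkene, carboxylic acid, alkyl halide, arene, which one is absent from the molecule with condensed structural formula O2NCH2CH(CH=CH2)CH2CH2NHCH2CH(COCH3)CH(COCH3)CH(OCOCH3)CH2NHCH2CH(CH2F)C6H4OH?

carboxylic acid

nitro: present (O2NCH2 — –NO2 on carbon → nitro group).
arene: present (C6H4OH — –OH attached directly to an aromatic ring → phenol (not alcohol); the ring itself is an arene).
alkyl halide: present (CH(CH2F) — pendant –CH2X: halogen on sp³ carbon → alkyl halide).
alkene: present (CH(CH=CH2) — pendant –CH=CH2: C=C double bond → alkene).
carboxylic acid: absent. In CH(OCOCH3), the acyl oxygen is bonded to carbon (–O–C), not to H, so this is an ester.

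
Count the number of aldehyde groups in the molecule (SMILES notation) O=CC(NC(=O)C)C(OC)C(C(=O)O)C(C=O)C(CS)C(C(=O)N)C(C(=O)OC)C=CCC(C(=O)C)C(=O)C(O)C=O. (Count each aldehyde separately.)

3

Taking each segment in turn:
  OHC: terminal –CHO: carbonyl C bonded to H and C → aldehyde.
  CH(NHCOCH3): pendant –NHC(=O)CH3: N bonded to a carbonyl → amide (not amine).
  CH(OCH3): pendant –OCH3: C–O–C with sp³ C, no adjacent C=O → ether.
  CH(COOH): pendant –COOH: carbonyl C bonded to C and –OH → carboxylic acid.
  CH(CHO): pendant –CHO: carbonyl C bonded to C and H → aldehyde.
  CH(CH2SH): pendant –CH2SH → thiol.
  CH(CONH2): pendant –CONH2: carbonyl C bonded to C and N → amide.
  CH(COOCH3): pendant –COOCH3: carbonyl C bonded to C and –OCH3 → ester.
  CH=CH: C=C double bond → alkene.
  CH(COCH3): pendant –COCH3: carbonyl C bonded to two carbons → ketone.
  CO: –C(=O)– with carbon on both sides → ketone.
  CH(OH): –OH on an sp³ carbon → alcohol (secondary).
  CHO: terminal –CHO: carbonyl C bonded to H and C → aldehyde.
Aldehyde appears at: OHC, CH(CHO), CHO → 3.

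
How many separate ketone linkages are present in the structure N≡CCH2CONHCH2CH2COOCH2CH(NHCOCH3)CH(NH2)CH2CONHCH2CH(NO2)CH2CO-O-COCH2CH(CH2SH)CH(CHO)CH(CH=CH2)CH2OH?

0

Reading the structure from left to right:
  N≡C: N≡C–: carbon triple-bonded to nitrogen → nitrile.
  CH2CONHCH2: –C(=O)–N– linkage → amide (the N is not an amine).
  CH2COOCH2: –C(=O)–O–C with C on the carbonyl side → ester.
  CH(NHCOCH3): pendant –NHC(=O)CH3: N bonded to a carbonyl → amide (not amine).
  CH(NH2): –NH2 on an sp³ carbon with no adjacent C=O → amine.
  CH2CONHCH2: –C(=O)–N– linkage → amide (the N is not an amine).
  CH(NO2): –NO2 on an sp³ carbon → nitro (the N=O is not a carbonyl).
  CH2CO-O-COCH2: two acyl groups sharing one oxygen, –C(=O)–O–C(=O)– → anhydride.
  CH(CH2SH): pendant –CH2SH → thiol.
  CH(CHO): pendant –CHO: carbonyl C bonded to C and H → aldehyde.
  CH(CH=CH2): pendant –CH=CH2: C=C double bond → alkene.
  CH2OH: –OH on an sp³ carbon → alcohol.
No segment is a ketone: CH2CONHCH2 is amide, not ketone; CH2COOCH2 is ester, not ketone; CH(NHCOCH3) is amide, not ketone. → 0.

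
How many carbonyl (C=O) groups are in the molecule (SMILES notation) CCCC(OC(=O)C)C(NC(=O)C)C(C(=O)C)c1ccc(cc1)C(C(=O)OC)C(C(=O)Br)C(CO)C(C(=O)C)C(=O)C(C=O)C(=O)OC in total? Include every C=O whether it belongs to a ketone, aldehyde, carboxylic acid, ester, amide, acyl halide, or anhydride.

CH(OCOCH3): ester, 1 C=O (running total 1).
CH(NHCOCH3): amide, 1 C=O (running total 2).
CH(COCH3): ketone, 1 C=O (running total 3).
CH(COOCH3): ester, 1 C=O (running total 4).
CH(COBr): acyl halide, 1 C=O (running total 5).
CH(COCH3): ketone, 1 C=O (running total 6).
CO: ketone, 1 C=O (running total 7).
CH(CHO): aldehyde, 1 C=O (running total 8).
COOCH3: ester, 1 C=O (running total 9).

9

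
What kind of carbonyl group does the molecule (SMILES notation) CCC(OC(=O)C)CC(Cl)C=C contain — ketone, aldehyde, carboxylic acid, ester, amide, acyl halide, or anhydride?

The carbonyl is in the CH(OCOCH3) segment: pendant –OC(=O)CH3: an acyloxy group → ester.

ester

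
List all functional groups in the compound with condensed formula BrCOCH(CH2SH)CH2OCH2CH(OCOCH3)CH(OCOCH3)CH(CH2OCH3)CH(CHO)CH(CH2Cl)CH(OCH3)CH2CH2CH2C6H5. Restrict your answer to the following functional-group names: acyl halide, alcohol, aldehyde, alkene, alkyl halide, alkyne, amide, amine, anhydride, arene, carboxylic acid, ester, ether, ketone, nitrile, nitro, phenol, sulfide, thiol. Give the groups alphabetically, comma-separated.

Working along the chain:
  BrCO: –C(=O)Br: carbonyl C bonded to C and to a halogen → acyl halide (not alkyl halide).
  CH(CH2SH): pendant –CH2SH → thiol.
  CH2OCH2: C–O–C with sp³ carbons on both sides and no adjacent C=O → ether.
  CH(OCOCH3): pendant –OC(=O)CH3: an acyloxy group → ester.
  CH(OCOCH3): pendant –OC(=O)CH3: an acyloxy group → ester.
  CH(CH2OCH3): pendant –CH2OCH3: C–O–C linkage → ether.
  CH(CHO): pendant –CHO: carbonyl C bonded to C and H → aldehyde.
  CH(CH2Cl): pendant –CH2X: halogen on sp³ carbon → alkyl halide.
  CH(OCH3): pendant –OCH3: C–O–C with sp³ C, no adjacent C=O → ether.
  C6H5: –C6H5 phenyl ring → arene.

acyl halide, aldehyde, alkyl halide, arene, ester, ether, thiol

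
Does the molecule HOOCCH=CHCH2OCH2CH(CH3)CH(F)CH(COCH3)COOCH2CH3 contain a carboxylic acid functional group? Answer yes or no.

yes

Reading the structure from left to right:
  HOOC: –COOH: carbonyl C bonded to –OH and C → carboxylic acid (the –OH is not a separate alcohol).
  CH=CH: C=C double bond → alkene.
  CH2OCH2: C–O–C with sp³ carbons on both sides and no adjacent C=O → ether.
  CH(F): halogen on an sp³ carbon → alkyl halide.
  CH(COCH3): pendant –COCH3: carbonyl C bonded to two carbons → ketone.
  COOCH2CH3: –C(=O)OCH2CH3: carbonyl C bonded to C and to –OEt → ester.
The HOOC segment supplies the carboxylic acid: –COOH: carbonyl C bonded to –OH and C → carboxylic acid (the –OH is not a separate alcohol).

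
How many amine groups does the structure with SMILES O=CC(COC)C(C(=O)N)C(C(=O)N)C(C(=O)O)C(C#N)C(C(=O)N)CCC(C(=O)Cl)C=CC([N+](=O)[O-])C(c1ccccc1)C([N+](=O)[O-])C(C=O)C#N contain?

terminal –CHO: carbonyl C bonded to H and C → aldehyde.
pendant –CH2OCH3: C–O–C linkage → ether.
pendant –CONH2: carbonyl C bonded to C and N → amide.
pendant –CONH2: carbonyl C bonded to C and N → amide.
pendant –COOH: carbonyl C bonded to C and –OH → carboxylic acid.
pendant –C≡N: nitrile.
pendant –CONH2: carbonyl C bonded to C and N → amide.
pendant –C(=O)X: carbonyl C bonded to C and halogen → acyl halide.
C=C double bond → alkene.
–NO2 on an sp³ carbon → nitro (the N=O is not a carbonyl).
pendant –C6H5: benzene ring → arene.
–NO2 on an sp³ carbon → nitro (the N=O is not a carbonyl).
pendant –CHO: carbonyl C bonded to C and H → aldehyde.
–C≡N: carbon triple-bonded to nitrogen → nitrile.
No segment is a amine: CH(CONH2) is amide, not amine; CH(CONH2) is amide, not amine; CH(CN) is nitrile, not amine. → 0.

0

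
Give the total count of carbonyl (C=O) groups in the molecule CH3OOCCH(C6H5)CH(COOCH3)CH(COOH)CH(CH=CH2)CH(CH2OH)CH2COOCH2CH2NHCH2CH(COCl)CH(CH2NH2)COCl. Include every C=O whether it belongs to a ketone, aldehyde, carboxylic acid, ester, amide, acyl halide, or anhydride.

6

CH3OOC: ester, 1 C=O (running total 1).
CH(COOCH3): ester, 1 C=O (running total 2).
CH(COOH): carboxylic acid, 1 C=O (running total 3).
CH2COOCH2: ester, 1 C=O (running total 4).
CH(COCl): acyl halide, 1 C=O (running total 5).
COCl: acyl halide, 1 C=O (running total 6).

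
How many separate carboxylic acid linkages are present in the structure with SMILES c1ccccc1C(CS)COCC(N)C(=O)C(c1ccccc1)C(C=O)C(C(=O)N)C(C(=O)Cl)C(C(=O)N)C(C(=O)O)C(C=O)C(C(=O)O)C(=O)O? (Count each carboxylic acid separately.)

C6H5– phenyl ring → arene.
pendant –CH2SH → thiol.
C–O–C with sp³ carbons on both sides and no adjacent C=O → ether.
–NH2 on an sp³ carbon with no adjacent C=O → amine.
–C(=O)– with carbon on both sides → ketone.
pendant –C6H5: benzene ring → arene.
pendant –CHO: carbonyl C bonded to C and H → aldehyde.
pendant –CONH2: carbonyl C bonded to C and N → amide.
pendant –C(=O)X: carbonyl C bonded to C and halogen → acyl halide.
pendant –CONH2: carbonyl C bonded to C and N → amide.
pendant –COOH: carbonyl C bonded to C and –OH → carboxylic acid.
pendant –CHO: carbonyl C bonded to C and H → aldehyde.
pendant –COOH: carbonyl C bonded to C and –OH → carboxylic acid.
–COOH: carbonyl C bonded to –OH and C → carboxylic acid (the –OH is not a separate alcohol).
Carboxylic acid appears at: CH(COOH), CH(COOH), COOH → 3.

3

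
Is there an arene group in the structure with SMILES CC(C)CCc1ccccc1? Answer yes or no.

yes

–C6H5 phenyl ring → arene.
The C6H5 segment supplies the arene: –C6H5 phenyl ring → arene.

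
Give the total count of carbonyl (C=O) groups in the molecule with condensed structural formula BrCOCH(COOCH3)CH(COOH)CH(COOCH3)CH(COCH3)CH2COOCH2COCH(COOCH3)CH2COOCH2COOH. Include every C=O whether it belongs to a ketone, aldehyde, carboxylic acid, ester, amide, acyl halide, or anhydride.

10

BrCO: acyl halide, 1 C=O (running total 1).
CH(COOCH3): ester, 1 C=O (running total 2).
CH(COOH): carboxylic acid, 1 C=O (running total 3).
CH(COOCH3): ester, 1 C=O (running total 4).
CH(COCH3): ketone, 1 C=O (running total 5).
CH2COOCH2: ester, 1 C=O (running total 6).
CO: ketone, 1 C=O (running total 7).
CH(COOCH3): ester, 1 C=O (running total 8).
CH2COOCH2: ester, 1 C=O (running total 9).
COOH: carboxylic acid, 1 C=O (running total 10).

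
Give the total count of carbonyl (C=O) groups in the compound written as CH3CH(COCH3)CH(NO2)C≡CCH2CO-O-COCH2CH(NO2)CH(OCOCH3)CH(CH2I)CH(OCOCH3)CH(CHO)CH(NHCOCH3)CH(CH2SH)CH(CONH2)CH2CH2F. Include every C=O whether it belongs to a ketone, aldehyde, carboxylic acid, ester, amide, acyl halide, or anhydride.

CH(COCH3): ketone, 1 C=O (running total 1).
CH2CO-O-COCH2: anhydride, 2 C=O (running total 3).
CH(OCOCH3): ester, 1 C=O (running total 4).
CH(OCOCH3): ester, 1 C=O (running total 5).
CH(CHO): aldehyde, 1 C=O (running total 6).
CH(NHCOCH3): amide, 1 C=O (running total 7).
CH(CONH2): amide, 1 C=O (running total 8).

8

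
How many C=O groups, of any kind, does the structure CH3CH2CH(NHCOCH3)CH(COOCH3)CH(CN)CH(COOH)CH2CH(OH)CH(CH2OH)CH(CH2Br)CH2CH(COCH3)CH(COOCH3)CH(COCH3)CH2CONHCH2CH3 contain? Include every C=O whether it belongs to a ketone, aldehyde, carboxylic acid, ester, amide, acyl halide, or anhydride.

7

CH(NHCOCH3): amide, 1 C=O (running total 1).
CH(COOCH3): ester, 1 C=O (running total 2).
CH(COOH): carboxylic acid, 1 C=O (running total 3).
CH(COCH3): ketone, 1 C=O (running total 4).
CH(COOCH3): ester, 1 C=O (running total 5).
CH(COCH3): ketone, 1 C=O (running total 6).
CH2CONHCH2: amide, 1 C=O (running total 7).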